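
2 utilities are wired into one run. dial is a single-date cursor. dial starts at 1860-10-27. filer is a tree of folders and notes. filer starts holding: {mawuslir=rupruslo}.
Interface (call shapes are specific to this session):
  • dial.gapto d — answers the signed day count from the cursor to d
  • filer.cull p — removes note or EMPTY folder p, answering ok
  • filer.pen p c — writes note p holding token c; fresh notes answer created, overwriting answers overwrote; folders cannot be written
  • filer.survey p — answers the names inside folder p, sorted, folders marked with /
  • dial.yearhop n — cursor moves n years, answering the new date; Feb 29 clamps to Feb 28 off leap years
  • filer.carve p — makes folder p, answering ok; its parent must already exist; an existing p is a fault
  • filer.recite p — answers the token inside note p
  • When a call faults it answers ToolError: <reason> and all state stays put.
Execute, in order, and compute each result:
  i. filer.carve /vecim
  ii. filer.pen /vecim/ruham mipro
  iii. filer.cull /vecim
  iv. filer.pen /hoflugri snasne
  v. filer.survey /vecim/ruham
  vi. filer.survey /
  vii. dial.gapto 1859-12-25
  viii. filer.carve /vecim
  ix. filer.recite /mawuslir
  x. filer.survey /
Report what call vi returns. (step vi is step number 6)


-- 1. filer.carve(p→/vecim) == ok
-- 2. filer.pen(p→/vecim/ruham, c→mipro) == created
-- 3. filer.cull(p→/vecim) == ToolError: not empty
-- 4. filer.pen(p→/hoflugri, c→snasne) == created
-- 5. filer.survey(p→/vecim/ruham) == ToolError: not a directory
-- 6. filer.survey(p→/) == [hoflugri, mawuslir, vecim/]
-- 7. dial.gapto(d→1859-12-25) == -307
-- 8. filer.carve(p→/vecim) == ToolError: exists
-- 9. filer.recite(p→/mawuslir) == rupruslo
-- 10. filer.survey(p→/) == [hoflugri, mawuslir, vecim/]

Answer: [hoflugri, mawuslir, vecim/]


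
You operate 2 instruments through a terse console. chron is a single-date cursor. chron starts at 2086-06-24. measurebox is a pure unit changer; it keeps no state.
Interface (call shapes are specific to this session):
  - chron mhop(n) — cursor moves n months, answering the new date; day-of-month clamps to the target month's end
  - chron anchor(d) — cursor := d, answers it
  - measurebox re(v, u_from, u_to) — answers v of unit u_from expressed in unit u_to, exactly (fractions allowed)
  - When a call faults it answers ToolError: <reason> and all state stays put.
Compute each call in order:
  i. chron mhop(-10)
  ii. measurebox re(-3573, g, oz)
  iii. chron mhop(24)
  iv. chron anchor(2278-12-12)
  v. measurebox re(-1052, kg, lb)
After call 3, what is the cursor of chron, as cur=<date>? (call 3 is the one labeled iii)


Answer: cur=2087-08-24

Derivation:
% chron mhop n: -10
  2085-08-24
% measurebox re v: -3573 u_from: g u_to: oz
  -5716800000/45359237
% chron mhop n: 24
  2087-08-24
% chron anchor d: 2278-12-12
  2278-12-12
% measurebox re v: -1052 u_from: kg u_to: lb
  -105200000000/45359237


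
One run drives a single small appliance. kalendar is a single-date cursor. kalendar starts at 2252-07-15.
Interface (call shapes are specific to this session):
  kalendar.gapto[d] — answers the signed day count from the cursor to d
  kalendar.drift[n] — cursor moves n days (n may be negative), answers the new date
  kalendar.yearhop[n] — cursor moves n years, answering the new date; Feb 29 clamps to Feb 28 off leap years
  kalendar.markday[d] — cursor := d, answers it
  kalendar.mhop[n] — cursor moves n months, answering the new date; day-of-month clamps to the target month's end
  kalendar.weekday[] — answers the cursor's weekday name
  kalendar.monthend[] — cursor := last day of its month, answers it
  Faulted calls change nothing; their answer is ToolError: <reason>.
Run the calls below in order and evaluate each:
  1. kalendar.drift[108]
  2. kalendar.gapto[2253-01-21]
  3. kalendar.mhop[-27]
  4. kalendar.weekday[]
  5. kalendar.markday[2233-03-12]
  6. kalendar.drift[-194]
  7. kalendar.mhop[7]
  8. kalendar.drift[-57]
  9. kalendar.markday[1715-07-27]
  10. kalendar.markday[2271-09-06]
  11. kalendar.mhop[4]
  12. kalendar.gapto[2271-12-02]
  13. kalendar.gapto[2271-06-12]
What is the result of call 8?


% kalendar.drift(n='108') ~> 2252-10-31
% kalendar.gapto(d='2253-01-21') ~> 82
% kalendar.mhop(n='-27') ~> 2250-07-31
% kalendar.weekday() ~> Wednesday
% kalendar.markday(d='2233-03-12') ~> 2233-03-12
% kalendar.drift(n='-194') ~> 2232-08-30
% kalendar.mhop(n='7') ~> 2233-03-30
% kalendar.drift(n='-57') ~> 2233-02-01
% kalendar.markday(d='1715-07-27') ~> 1715-07-27
% kalendar.markday(d='2271-09-06') ~> 2271-09-06
% kalendar.mhop(n='4') ~> 2272-01-06
% kalendar.gapto(d='2271-12-02') ~> -35
% kalendar.gapto(d='2271-06-12') ~> -208

Answer: 2233-02-01


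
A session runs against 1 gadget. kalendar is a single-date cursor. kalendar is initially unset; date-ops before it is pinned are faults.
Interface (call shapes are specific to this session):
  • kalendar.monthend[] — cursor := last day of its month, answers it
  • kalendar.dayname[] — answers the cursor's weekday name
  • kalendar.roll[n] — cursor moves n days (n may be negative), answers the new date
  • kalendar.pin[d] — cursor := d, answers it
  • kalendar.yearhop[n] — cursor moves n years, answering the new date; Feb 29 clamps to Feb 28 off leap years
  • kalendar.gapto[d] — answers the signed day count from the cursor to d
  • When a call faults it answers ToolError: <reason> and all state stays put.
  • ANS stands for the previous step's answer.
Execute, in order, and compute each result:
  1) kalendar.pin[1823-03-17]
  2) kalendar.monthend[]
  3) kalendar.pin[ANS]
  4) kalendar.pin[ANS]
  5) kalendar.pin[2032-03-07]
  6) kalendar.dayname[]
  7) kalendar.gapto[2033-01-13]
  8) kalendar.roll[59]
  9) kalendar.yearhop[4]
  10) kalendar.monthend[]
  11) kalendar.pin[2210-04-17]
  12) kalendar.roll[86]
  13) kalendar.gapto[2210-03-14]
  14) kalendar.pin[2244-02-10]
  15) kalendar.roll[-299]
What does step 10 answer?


Answer: 2036-05-31

Derivation:
Then kalendar.pin with d: 1823-03-17, yielding 1823-03-17.
Then kalendar.monthend, giving 1823-03-31.
I call kalendar.pin with d: ANS, giving 1823-03-31.
Now I run kalendar.pin with d: ANS, and get 1823-03-31.
Then kalendar.pin with d: 2032-03-07, and get 2032-03-07.
Now I run kalendar.dayname, which returns Sunday.
Invoking kalendar.gapto with d: 2033-01-13, which returns 312.
Then kalendar.roll with n: 59, → 2032-05-05.
I run kalendar.yearhop with n: 4, and observe 2036-05-05.
Invoking kalendar.monthend, and see 2036-05-31.
Then kalendar.pin with d: 2210-04-17, → 2210-04-17.
I use kalendar.roll with n: 86, and get 2210-07-12.
I run kalendar.gapto with d: 2210-03-14: -120.
Using kalendar.pin with d: 2244-02-10, and get 2244-02-10.
Using kalendar.roll with n: -299, and observe 2243-04-17.


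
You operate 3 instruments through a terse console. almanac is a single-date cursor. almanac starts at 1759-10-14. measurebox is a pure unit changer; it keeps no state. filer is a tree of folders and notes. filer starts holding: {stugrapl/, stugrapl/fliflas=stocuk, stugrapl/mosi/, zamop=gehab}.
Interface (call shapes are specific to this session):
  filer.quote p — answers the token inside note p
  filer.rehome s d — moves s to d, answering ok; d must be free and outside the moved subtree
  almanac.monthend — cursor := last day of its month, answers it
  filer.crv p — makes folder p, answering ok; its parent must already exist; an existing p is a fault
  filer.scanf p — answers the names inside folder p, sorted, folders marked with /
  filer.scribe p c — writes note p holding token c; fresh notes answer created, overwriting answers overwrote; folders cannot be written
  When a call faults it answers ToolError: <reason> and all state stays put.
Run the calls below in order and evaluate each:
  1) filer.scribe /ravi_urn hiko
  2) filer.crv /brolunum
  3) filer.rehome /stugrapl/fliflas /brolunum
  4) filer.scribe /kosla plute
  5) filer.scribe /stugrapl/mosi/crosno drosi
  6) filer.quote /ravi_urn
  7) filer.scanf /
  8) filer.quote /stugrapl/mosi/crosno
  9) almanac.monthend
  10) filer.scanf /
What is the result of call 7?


! 1. filer.scribe(p: /ravi_urn, c: hiko) == created
! 2. filer.crv(p: /brolunum) == ok
! 3. filer.rehome(s: /stugrapl/fliflas, d: /brolunum) == ToolError: exists
! 4. filer.scribe(p: /kosla, c: plute) == created
! 5. filer.scribe(p: /stugrapl/mosi/crosno, c: drosi) == created
! 6. filer.quote(p: /ravi_urn) == hiko
! 7. filer.scanf(p: /) == [brolunum/, kosla, ravi_urn, stugrapl/, zamop]
! 8. filer.quote(p: /stugrapl/mosi/crosno) == drosi
! 9. almanac.monthend() == 1759-10-31
! 10. filer.scanf(p: /) == [brolunum/, kosla, ravi_urn, stugrapl/, zamop]

Answer: [brolunum/, kosla, ravi_urn, stugrapl/, zamop]


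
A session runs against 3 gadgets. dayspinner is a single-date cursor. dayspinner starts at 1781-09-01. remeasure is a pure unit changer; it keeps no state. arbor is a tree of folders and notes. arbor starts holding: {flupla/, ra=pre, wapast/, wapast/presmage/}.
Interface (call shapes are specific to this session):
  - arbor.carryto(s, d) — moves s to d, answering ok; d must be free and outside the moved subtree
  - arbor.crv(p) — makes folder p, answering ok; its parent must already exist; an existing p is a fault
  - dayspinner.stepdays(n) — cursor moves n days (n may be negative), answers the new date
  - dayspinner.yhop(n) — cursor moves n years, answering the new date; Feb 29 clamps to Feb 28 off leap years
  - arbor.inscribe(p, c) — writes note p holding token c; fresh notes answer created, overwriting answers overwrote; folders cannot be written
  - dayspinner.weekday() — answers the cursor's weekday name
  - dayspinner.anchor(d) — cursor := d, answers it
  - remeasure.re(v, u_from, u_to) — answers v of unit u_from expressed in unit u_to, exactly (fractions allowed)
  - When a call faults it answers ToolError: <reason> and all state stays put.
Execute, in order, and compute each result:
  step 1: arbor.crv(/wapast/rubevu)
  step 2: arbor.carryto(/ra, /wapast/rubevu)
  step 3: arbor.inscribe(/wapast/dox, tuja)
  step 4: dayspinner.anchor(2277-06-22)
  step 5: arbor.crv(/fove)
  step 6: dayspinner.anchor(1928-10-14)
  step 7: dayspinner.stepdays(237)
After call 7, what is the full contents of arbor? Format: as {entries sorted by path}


I invoke arbor.crv using /wapast/rubevu, and see ok.
I invoke arbor.carryto using /ra, /wapast/rubevu, and observe ToolError: exists.
I try arbor.inscribe using /wapast/dox, tuja, and get created.
I call dayspinner.anchor using 2277-06-22, — result: 2277-06-22.
Next I call arbor.crv using /fove, yielding ok.
Then dayspinner.anchor using 1928-10-14, yielding 1928-10-14.
Next I call dayspinner.stepdays using 237, and observe 1929-06-08.

Answer: {flupla/, fove/, ra=pre, wapast/, wapast/dox=tuja, wapast/presmage/, wapast/rubevu/}


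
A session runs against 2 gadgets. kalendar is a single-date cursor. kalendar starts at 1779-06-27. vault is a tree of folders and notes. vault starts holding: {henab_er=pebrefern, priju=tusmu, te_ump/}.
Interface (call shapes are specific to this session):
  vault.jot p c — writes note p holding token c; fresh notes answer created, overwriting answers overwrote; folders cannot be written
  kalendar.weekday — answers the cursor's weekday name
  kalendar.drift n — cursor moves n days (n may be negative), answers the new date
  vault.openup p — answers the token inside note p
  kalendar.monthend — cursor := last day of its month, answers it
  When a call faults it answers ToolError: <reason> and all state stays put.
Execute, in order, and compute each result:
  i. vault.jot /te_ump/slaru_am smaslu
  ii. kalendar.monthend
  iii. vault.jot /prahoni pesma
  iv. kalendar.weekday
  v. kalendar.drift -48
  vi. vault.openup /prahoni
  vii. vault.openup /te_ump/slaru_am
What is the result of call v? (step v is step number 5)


Answer: 1779-05-13

Derivation:
CALL jot[p=/te_ump/slaru_am; c=smaslu]
RET  created
CALL monthend[]
RET  1779-06-30
CALL jot[p=/prahoni; c=pesma]
RET  created
CALL weekday[]
RET  Wednesday
CALL drift[n=-48]
RET  1779-05-13
CALL openup[p=/prahoni]
RET  pesma
CALL openup[p=/te_ump/slaru_am]
RET  smaslu


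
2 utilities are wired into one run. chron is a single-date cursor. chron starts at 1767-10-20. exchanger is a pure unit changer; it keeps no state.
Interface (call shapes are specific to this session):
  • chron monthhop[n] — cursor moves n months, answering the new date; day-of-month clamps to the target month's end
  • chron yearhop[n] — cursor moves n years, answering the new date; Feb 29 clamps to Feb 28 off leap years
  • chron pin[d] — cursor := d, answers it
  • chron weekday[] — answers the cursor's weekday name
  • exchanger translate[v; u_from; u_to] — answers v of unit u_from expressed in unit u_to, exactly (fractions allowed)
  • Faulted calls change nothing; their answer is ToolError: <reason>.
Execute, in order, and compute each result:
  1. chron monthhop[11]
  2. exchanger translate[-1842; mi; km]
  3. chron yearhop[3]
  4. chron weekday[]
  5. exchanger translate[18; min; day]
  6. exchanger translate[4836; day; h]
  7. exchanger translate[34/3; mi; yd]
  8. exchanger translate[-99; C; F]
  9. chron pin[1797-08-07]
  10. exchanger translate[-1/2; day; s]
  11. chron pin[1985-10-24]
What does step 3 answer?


Answer: 1771-09-20

Derivation:
! 1. chron monthhop(n='11') == 1768-09-20
! 2. exchanger translate(v='-1842', u_from='mi', u_to='km') == -46318932/15625
! 3. chron yearhop(n='3') == 1771-09-20
! 4. chron weekday() == Friday
! 5. exchanger translate(v='18', u_from='min', u_to='day') == 1/80
! 6. exchanger translate(v='4836', u_from='day', u_to='h') == 116064
! 7. exchanger translate(v='34/3', u_from='mi', u_to='yd') == 59840/3
! 8. exchanger translate(v='-99', u_from='C', u_to='F') == -731/5
! 9. chron pin(d='1797-08-07') == 1797-08-07
! 10. exchanger translate(v='-1/2', u_from='day', u_to='s') == -43200
! 11. chron pin(d='1985-10-24') == 1985-10-24


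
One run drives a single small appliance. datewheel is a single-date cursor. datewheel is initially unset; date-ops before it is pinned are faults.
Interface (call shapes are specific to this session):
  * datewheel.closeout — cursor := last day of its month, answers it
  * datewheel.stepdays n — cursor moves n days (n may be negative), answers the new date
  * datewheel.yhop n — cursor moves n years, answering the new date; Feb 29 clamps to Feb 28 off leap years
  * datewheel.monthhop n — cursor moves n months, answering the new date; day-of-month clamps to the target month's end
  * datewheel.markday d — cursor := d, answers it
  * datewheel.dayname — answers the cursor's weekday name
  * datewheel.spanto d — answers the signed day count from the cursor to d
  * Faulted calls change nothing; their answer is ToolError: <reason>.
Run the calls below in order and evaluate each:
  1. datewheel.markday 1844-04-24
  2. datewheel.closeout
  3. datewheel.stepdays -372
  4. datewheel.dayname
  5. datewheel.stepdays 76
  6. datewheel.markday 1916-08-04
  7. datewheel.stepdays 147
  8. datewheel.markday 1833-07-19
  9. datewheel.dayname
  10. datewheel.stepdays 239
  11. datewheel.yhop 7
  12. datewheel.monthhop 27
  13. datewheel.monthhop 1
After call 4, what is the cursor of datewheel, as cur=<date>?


Then markday on d='1844-04-24', yielding 1844-04-24.
I invoke closeout(): 1844-04-30.
Next I call stepdays on n='-372', and see 1843-04-24.
Then dayname(), and get Monday.
Invoking stepdays on n='76', which returns 1843-07-09.
I run markday on d='1916-08-04', → 1916-08-04.
Now I run stepdays on n='147', giving 1916-12-29.
Then markday on d='1833-07-19', giving 1833-07-19.
Next I call dayname, → Friday.
Next I call stepdays on n='239', and see 1834-03-15.
I try yhop on n='7': 1841-03-15.
Invoking monthhop on n='27', giving 1843-06-15.
Then monthhop on n='1', and get 1843-07-15.

Answer: cur=1843-04-24


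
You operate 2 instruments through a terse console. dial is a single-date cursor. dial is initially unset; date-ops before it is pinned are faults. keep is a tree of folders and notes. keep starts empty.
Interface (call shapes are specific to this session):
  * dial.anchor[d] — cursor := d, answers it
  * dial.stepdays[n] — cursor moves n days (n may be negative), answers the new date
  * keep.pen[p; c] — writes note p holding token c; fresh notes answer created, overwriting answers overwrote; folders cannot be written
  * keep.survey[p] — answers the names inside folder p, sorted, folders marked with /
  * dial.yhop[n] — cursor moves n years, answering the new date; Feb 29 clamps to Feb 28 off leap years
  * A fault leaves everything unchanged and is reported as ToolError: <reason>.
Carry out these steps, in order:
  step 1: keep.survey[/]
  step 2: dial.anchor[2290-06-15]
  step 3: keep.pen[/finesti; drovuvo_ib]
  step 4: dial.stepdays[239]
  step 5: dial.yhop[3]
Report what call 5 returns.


$ keep.survey p='/'
= []
$ dial.anchor d='2290-06-15'
= 2290-06-15
$ keep.pen p='/finesti' c='drovuvo_ib'
= created
$ dial.stepdays n='239'
= 2291-02-09
$ dial.yhop n='3'
= 2294-02-09

Answer: 2294-02-09


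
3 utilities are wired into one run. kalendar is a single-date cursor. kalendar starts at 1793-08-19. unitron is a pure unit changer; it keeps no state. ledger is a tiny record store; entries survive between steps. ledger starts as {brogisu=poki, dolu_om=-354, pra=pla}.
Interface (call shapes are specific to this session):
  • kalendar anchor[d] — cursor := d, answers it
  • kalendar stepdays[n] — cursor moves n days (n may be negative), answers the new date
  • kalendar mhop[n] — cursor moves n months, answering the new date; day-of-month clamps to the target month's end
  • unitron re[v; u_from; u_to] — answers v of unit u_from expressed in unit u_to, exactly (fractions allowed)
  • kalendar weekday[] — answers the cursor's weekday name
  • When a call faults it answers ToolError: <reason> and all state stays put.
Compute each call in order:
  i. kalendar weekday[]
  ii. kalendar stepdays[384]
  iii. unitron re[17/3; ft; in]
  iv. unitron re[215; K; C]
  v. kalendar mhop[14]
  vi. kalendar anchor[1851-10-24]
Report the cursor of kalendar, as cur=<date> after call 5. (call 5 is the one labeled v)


Answer: cur=1795-11-07

Derivation:
! 1. kalendar weekday() ~> Monday
! 2. kalendar stepdays(n: 384) ~> 1794-09-07
! 3. unitron re(v: 17/3, u_from: ft, u_to: in) ~> 68
! 4. unitron re(v: 215, u_from: K, u_to: C) ~> -1163/20
! 5. kalendar mhop(n: 14) ~> 1795-11-07
! 6. kalendar anchor(d: 1851-10-24) ~> 1851-10-24


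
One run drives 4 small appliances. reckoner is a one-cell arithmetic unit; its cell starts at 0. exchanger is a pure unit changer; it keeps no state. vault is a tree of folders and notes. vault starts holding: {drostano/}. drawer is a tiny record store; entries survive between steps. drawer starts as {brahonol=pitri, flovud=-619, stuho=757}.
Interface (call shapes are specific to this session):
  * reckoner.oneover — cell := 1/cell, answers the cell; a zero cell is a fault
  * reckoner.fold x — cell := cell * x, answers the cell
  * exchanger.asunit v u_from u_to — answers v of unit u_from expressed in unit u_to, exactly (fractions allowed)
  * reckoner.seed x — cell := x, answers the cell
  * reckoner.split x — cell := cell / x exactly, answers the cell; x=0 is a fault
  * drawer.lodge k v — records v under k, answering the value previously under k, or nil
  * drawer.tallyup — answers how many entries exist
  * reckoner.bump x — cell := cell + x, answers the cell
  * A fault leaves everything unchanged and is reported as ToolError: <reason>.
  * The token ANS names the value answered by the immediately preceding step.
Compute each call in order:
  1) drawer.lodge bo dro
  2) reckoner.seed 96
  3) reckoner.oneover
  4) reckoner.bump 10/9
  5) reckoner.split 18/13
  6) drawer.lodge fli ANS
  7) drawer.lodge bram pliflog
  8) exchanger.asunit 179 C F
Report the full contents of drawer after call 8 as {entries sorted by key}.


Answer: {bo=dro, brahonol=pitri, bram=pliflog, fli=4199/5184, flovud=-619, stuho=757}

Derivation:
-> drawer.lodge(bo, dro)
<- nil
-> reckoner.seed(96)
<- 96
-> reckoner.oneover()
<- 1/96
-> reckoner.bump(10/9)
<- 323/288
-> reckoner.split(18/13)
<- 4199/5184
-> drawer.lodge(fli, ANS)
<- nil
-> drawer.lodge(bram, pliflog)
<- nil
-> exchanger.asunit(179, C, F)
<- 1771/5


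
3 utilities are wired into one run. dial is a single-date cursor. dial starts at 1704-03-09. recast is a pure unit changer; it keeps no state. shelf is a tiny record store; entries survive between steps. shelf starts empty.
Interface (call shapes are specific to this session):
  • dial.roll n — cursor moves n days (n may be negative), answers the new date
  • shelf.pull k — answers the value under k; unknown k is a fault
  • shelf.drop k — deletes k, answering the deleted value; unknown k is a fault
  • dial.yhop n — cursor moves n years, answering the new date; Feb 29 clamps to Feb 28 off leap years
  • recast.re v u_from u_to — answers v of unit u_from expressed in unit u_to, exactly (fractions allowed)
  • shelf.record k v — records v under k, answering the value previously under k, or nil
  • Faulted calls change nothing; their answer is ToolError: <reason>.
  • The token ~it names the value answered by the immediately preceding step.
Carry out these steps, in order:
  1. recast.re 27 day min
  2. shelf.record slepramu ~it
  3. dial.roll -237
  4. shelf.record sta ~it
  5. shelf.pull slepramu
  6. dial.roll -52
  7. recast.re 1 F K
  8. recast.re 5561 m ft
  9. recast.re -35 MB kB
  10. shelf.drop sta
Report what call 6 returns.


Invoking recast.re with v='27', u_from='day', u_to='min': 38880.
I use shelf.record with k='slepramu', v='~it', and see nil.
Then dial.roll with n='-237', → 1703-07-16.
Calling shelf.record with k='sta', v='~it', and get nil.
Then shelf.pull with k='slepramu', giving 38880.
I call dial.roll with n='-52', yielding 1703-05-25.
Invoking recast.re with v='1', u_from='F', u_to='K', and see 46067/180.
I use recast.re with v='5561', u_from='m', u_to='ft', → 6951250/381.
I invoke recast.re with v='-35', u_from='MB', u_to='kB', giving -35000.
Next I call shelf.drop with k='sta', giving 1703-07-16.

Answer: 1703-05-25


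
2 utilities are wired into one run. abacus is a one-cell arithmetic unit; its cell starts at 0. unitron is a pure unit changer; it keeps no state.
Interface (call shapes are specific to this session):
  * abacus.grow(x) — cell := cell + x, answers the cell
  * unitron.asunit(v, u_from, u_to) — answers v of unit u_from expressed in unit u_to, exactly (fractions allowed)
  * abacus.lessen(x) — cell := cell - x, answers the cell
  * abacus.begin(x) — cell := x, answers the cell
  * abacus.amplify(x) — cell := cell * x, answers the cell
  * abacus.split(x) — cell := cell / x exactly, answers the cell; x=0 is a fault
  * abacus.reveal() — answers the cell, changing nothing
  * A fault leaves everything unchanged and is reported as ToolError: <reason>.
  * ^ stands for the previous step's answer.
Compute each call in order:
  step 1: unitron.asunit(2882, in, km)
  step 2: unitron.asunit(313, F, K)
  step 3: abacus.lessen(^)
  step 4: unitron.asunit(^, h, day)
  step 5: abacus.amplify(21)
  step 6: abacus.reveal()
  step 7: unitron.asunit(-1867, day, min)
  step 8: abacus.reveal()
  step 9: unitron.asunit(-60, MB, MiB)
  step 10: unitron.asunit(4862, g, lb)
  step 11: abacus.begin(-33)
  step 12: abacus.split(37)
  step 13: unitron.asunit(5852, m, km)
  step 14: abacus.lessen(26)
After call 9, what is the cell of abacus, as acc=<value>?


Answer: acc=-540869/60

Derivation:
→ unitron.asunit(v: 2882, u_from: in, u_to: km)
← 183007/2500000
→ unitron.asunit(v: 313, u_from: F, u_to: K)
← 77267/180
→ abacus.lessen(x: ^)
← -77267/180
→ unitron.asunit(v: ^, u_from: h, u_to: day)
← -77267/4320
→ abacus.amplify(x: 21)
← -540869/60
→ abacus.reveal()
← -540869/60
→ unitron.asunit(v: -1867, u_from: day, u_to: min)
← -2688480
→ abacus.reveal()
← -540869/60
→ unitron.asunit(v: -60, u_from: MB, u_to: MiB)
← -234375/4096
→ unitron.asunit(v: 4862, u_from: g, u_to: lb)
← 44200000/4123567
→ abacus.begin(x: -33)
← -33
→ abacus.split(x: 37)
← -33/37
→ unitron.asunit(v: 5852, u_from: m, u_to: km)
← 1463/250
→ abacus.lessen(x: 26)
← -995/37


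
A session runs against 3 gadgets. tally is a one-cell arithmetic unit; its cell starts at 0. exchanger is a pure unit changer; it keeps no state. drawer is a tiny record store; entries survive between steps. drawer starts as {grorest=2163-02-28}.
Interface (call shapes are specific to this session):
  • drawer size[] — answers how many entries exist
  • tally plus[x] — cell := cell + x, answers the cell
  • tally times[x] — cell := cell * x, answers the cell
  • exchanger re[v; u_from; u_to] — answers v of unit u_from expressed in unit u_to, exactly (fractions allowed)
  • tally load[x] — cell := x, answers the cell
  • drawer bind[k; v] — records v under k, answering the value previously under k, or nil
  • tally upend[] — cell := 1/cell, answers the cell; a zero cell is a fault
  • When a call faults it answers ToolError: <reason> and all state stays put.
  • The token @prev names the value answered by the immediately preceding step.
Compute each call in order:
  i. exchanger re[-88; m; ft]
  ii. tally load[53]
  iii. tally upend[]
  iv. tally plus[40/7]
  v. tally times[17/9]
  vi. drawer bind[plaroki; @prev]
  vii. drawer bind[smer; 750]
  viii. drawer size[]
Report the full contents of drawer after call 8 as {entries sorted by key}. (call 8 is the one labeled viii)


Act: exchanger re[v→-88; u_from→m; u_to→ft]
Obs: -110000/381
Act: tally load[x→53]
Obs: 53
Act: tally upend[]
Obs: 1/53
Act: tally plus[x→40/7]
Obs: 2127/371
Act: tally times[x→17/9]
Obs: 12053/1113
Act: drawer bind[k→plaroki; v→@prev]
Obs: nil
Act: drawer bind[k→smer; v→750]
Obs: nil
Act: drawer size[]
Obs: 3

Answer: {grorest=2163-02-28, plaroki=12053/1113, smer=750}


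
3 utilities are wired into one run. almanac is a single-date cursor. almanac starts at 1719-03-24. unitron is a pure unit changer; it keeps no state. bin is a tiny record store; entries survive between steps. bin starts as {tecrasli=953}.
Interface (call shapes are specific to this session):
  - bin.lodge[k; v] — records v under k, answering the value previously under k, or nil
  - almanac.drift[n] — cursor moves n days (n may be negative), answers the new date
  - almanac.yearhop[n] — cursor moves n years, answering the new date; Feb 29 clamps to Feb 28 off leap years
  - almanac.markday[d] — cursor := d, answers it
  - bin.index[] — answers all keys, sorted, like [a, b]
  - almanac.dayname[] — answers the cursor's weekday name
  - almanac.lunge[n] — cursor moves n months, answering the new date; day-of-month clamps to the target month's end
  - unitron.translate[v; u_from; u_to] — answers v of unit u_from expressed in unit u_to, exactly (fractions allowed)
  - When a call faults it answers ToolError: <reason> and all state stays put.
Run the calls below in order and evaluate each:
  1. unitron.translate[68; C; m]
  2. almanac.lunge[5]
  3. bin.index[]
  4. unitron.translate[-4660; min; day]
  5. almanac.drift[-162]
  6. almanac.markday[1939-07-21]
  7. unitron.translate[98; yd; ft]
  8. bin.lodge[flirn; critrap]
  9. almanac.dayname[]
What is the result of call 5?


// 1. unitron.translate(v='68', u_from='C', u_to='m') == ToolError: incompatible units
// 2. almanac.lunge(n='5') == 1719-08-24
// 3. bin.index() == [tecrasli]
// 4. unitron.translate(v='-4660', u_from='min', u_to='day') == -233/72
// 5. almanac.drift(n='-162') == 1719-03-15
// 6. almanac.markday(d='1939-07-21') == 1939-07-21
// 7. unitron.translate(v='98', u_from='yd', u_to='ft') == 294
// 8. bin.lodge(k='flirn', v='critrap') == nil
// 9. almanac.dayname() == Friday

Answer: 1719-03-15


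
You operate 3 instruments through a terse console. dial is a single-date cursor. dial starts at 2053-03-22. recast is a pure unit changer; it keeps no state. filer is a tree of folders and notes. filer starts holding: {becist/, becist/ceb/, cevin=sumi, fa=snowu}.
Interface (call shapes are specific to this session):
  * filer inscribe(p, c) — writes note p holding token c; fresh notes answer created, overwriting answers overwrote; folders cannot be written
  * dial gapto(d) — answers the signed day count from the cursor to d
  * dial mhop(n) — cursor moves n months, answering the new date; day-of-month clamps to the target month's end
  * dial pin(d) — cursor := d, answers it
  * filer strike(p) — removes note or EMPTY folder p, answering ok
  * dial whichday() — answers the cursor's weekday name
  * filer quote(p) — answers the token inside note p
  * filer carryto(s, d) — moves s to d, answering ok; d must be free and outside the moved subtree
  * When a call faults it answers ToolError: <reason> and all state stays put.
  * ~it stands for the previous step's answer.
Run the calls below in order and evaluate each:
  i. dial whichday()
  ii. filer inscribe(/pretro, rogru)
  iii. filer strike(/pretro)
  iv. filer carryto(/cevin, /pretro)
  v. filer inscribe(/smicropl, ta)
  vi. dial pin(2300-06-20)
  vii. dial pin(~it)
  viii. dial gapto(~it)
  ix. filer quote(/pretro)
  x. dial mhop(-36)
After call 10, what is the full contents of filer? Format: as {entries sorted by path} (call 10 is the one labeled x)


Answer: {becist/, becist/ceb/, fa=snowu, pretro=sumi, smicropl=ta}

Derivation:
Act: dial whichday[]
Obs: Saturday
Act: filer inscribe[p=/pretro; c=rogru]
Obs: created
Act: filer strike[p=/pretro]
Obs: ok
Act: filer carryto[s=/cevin; d=/pretro]
Obs: ok
Act: filer inscribe[p=/smicropl; c=ta]
Obs: created
Act: dial pin[d=2300-06-20]
Obs: 2300-06-20
Act: dial pin[d=~it]
Obs: 2300-06-20
Act: dial gapto[d=~it]
Obs: 0
Act: filer quote[p=/pretro]
Obs: sumi
Act: dial mhop[n=-36]
Obs: 2297-06-20


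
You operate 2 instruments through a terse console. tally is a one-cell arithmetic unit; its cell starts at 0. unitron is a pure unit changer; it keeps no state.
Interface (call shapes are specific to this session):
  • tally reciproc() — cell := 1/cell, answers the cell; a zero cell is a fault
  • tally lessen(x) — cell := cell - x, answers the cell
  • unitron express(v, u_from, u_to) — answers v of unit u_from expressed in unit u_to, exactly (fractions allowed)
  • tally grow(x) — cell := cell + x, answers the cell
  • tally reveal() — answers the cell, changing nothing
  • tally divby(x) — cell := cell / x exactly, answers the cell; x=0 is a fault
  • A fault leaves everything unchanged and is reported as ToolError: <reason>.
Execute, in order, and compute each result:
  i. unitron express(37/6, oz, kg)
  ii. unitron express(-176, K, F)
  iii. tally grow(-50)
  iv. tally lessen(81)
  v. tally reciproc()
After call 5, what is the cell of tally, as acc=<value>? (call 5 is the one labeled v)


Answer: acc=-1/131

Derivation:
Act: unitron express[v: 37/6; u_from: oz; u_to: kg]
Obs: 1678291769/9600000000
Act: unitron express[v: -176; u_from: K; u_to: F]
Obs: -77647/100
Act: tally grow[x: -50]
Obs: -50
Act: tally lessen[x: 81]
Obs: -131
Act: tally reciproc[]
Obs: -1/131


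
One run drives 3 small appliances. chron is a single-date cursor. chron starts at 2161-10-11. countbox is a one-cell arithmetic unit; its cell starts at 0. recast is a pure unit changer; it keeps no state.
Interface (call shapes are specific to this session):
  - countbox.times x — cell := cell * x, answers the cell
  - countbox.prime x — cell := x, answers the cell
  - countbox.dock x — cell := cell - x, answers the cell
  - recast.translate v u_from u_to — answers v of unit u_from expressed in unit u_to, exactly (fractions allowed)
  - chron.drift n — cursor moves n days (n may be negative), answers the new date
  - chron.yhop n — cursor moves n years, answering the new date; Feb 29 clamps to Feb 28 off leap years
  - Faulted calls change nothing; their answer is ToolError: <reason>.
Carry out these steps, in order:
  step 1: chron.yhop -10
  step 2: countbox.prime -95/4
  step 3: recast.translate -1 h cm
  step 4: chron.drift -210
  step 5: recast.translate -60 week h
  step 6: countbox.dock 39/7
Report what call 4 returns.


Answer: 2151-03-15

Derivation:
>>> chron.yhop n: -10
  2151-10-11
>>> countbox.prime x: -95/4
  -95/4
>>> recast.translate v: -1 u_from: h u_to: cm
  ToolError: incompatible units
>>> chron.drift n: -210
  2151-03-15
>>> recast.translate v: -60 u_from: week u_to: h
  -10080
>>> countbox.dock x: 39/7
  -821/28


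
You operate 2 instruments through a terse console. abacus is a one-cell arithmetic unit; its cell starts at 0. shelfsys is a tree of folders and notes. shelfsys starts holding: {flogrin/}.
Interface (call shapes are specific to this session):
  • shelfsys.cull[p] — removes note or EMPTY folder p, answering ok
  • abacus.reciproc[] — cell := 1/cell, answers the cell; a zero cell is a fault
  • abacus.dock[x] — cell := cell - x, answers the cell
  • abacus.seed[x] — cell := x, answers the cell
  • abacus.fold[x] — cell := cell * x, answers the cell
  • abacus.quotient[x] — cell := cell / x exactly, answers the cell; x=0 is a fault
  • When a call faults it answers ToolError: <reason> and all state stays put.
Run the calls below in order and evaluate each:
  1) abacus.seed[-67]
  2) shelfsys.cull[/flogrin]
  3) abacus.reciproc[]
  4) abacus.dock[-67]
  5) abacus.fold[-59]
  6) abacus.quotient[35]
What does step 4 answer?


Answer: 4488/67

Derivation:
$ abacus.seed x=-67
:: -67
$ shelfsys.cull p=/flogrin
:: ok
$ abacus.reciproc
:: -1/67
$ abacus.dock x=-67
:: 4488/67
$ abacus.fold x=-59
:: -264792/67
$ abacus.quotient x=35
:: -264792/2345


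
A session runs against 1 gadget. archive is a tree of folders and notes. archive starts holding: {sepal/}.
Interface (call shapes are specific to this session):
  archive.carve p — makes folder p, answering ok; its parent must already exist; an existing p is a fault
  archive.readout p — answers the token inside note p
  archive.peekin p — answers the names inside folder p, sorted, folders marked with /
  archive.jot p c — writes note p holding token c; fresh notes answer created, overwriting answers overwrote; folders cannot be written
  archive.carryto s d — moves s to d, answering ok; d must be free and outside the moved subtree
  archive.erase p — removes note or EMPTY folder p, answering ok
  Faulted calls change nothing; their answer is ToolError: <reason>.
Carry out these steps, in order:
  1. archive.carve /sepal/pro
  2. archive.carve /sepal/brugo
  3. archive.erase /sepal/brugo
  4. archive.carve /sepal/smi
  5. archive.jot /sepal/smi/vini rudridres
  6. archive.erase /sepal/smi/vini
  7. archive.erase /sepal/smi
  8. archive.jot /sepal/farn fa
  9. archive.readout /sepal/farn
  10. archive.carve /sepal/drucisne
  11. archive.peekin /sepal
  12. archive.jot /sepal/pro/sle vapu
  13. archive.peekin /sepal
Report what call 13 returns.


> carve /sepal/pro
[out] ok
> carve /sepal/brugo
[out] ok
> erase /sepal/brugo
[out] ok
> carve /sepal/smi
[out] ok
> jot /sepal/smi/vini rudridres
[out] created
> erase /sepal/smi/vini
[out] ok
> erase /sepal/smi
[out] ok
> jot /sepal/farn fa
[out] created
> readout /sepal/farn
[out] fa
> carve /sepal/drucisne
[out] ok
> peekin /sepal
[out] [drucisne/, farn, pro/]
> jot /sepal/pro/sle vapu
[out] created
> peekin /sepal
[out] [drucisne/, farn, pro/]

Answer: [drucisne/, farn, pro/]


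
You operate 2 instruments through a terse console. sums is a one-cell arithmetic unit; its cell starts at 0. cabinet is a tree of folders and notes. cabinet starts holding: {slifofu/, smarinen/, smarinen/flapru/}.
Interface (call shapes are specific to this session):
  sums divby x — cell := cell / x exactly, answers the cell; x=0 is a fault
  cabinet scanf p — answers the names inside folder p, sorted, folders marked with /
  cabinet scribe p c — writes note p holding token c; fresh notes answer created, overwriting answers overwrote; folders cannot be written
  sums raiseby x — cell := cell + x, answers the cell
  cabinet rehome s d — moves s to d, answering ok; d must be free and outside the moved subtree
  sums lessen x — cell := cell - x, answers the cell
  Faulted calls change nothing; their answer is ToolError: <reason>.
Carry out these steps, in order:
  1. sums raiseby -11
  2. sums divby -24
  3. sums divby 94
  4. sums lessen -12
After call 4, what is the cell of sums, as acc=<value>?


Then sums raiseby passing -11: -11.
Invoking sums divby passing -24, which returns 11/24.
I call sums divby passing 94, yielding 11/2256.
I try sums lessen passing -12, and get 27083/2256.

Answer: acc=27083/2256


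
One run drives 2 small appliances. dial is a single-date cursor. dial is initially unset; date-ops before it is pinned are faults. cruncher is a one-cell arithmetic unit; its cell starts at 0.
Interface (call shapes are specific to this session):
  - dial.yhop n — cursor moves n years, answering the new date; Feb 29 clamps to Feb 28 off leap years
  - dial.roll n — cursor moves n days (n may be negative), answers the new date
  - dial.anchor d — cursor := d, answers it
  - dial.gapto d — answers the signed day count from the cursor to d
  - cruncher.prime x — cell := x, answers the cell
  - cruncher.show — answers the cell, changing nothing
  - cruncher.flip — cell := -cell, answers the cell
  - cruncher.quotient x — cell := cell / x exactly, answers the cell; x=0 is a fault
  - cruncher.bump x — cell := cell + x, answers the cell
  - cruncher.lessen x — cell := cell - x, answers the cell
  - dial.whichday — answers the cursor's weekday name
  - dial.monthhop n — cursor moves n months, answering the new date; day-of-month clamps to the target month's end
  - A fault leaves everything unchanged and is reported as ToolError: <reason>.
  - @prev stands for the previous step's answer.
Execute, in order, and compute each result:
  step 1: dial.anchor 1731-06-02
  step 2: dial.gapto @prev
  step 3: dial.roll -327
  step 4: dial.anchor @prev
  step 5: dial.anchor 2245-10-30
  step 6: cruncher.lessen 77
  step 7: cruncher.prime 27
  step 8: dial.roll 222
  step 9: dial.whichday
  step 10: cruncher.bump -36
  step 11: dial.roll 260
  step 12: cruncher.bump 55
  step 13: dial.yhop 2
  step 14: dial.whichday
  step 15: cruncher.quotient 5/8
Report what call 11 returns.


# dial.anchor(1731-06-02) : 1731-06-02
# dial.gapto(@prev) : 0
# dial.roll(-327) : 1730-07-10
# dial.anchor(@prev) : 1730-07-10
# dial.anchor(2245-10-30) : 2245-10-30
# cruncher.lessen(77) : -77
# cruncher.prime(27) : 27
# dial.roll(222) : 2246-06-09
# dial.whichday() : Tuesday
# cruncher.bump(-36) : -9
# dial.roll(260) : 2247-02-24
# cruncher.bump(55) : 46
# dial.yhop(2) : 2249-02-24
# dial.whichday() : Saturday
# cruncher.quotient(5/8) : 368/5

Answer: 2247-02-24


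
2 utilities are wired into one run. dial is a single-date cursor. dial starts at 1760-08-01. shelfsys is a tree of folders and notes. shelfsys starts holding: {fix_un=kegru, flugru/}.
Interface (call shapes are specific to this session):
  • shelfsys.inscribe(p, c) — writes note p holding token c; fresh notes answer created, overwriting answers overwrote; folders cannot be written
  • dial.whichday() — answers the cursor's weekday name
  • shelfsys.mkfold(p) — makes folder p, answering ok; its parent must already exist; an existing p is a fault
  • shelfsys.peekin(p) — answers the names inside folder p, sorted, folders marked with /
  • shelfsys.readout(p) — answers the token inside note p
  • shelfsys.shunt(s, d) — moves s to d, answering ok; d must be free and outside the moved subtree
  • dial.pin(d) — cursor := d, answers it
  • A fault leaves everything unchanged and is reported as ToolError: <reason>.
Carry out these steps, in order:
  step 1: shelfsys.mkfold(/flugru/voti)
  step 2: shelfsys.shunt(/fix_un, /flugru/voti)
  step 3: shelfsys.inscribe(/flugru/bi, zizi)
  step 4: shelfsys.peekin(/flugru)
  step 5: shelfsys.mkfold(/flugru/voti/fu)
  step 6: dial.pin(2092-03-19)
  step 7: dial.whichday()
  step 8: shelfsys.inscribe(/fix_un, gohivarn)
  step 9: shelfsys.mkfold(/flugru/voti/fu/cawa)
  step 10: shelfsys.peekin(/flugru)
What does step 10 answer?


Answer: [bi, voti/]

Derivation:
~$ shelfsys.mkfold p='/flugru/voti'
[out] ok
~$ shelfsys.shunt s='/fix_un' d='/flugru/voti'
[out] ToolError: exists
~$ shelfsys.inscribe p='/flugru/bi' c='zizi'
[out] created
~$ shelfsys.peekin p='/flugru'
[out] [bi, voti/]
~$ shelfsys.mkfold p='/flugru/voti/fu'
[out] ok
~$ dial.pin d='2092-03-19'
[out] 2092-03-19
~$ dial.whichday
[out] Wednesday
~$ shelfsys.inscribe p='/fix_un' c='gohivarn'
[out] overwrote
~$ shelfsys.mkfold p='/flugru/voti/fu/cawa'
[out] ok
~$ shelfsys.peekin p='/flugru'
[out] [bi, voti/]
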